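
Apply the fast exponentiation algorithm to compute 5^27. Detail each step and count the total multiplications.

Computing 5^27 by squaring (build up from 5^1; each line after the first costs one multiplication):

5^1 = 5
5^2 = (5^1)^2 = 5^2 = 25
5^3 = 5 * 5^2 = 5 * 25 = 125
5^6 = (5^3)^2 = 125^2 = 15625
5^12 = (5^6)^2 = 15625^2 = 244140625
5^13 = 5 * 5^12 = 5 * 244140625 = 1220703125
5^26 = (5^13)^2 = 1220703125^2 = 1490116119384765625
5^27 = 5 * 5^26 = 5 * 1490116119384765625 = 7450580596923828125

Result: 7450580596923828125
Multiplications needed: 7 (7 lines after 5^1)

5^27 = 7450580596923828125. Using exponentiation by squaring, this requires 7 multiplications. The key idea: if the exponent is even, square the half-power; if odd, multiply by the base once.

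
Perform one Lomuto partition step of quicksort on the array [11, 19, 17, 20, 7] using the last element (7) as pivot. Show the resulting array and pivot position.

Lomuto partition with pivot = 7:

Initial array: [11, 19, 17, 20, 7]

arr[0]=11 > 7: no swap
arr[1]=19 > 7: no swap
arr[2]=17 > 7: no swap
arr[3]=20 > 7: no swap

Place pivot at position 0: [7, 19, 17, 20, 11]
Pivot position: 0

After partitioning with pivot 7, the array becomes [7, 19, 17, 20, 11]. The pivot is placed at index 0. All elements to the left of the pivot are <= 7, and all elements to the right are > 7.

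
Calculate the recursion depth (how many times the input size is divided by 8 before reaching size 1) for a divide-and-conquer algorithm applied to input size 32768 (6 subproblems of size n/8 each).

For divide and conquer with division factor 8:

Problem sizes at each level:
Level 0: 32768
Level 1: 4096
Level 2: 512
Level 3: 64
Level 4: 8
Level 5: 1

The root is level 0 and the size-1 base case is level 5 (the tree spans levels 0 through 5, i.e. 6 levels counting the root), so the depth is the number of divisions: log_8(32768) = 5

The recursion tree depth is log_8(32768) = 5. At each level, the problem size is divided by 8, so it takes 5 divisions to reduce to a base case of size 1. The algorithm makes 6 recursive calls at each level.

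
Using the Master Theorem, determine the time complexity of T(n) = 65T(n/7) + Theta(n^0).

Master Theorem for T(n) = 65T(n/7) + O(n^0):

a = 65, b = 7, c = 0
log_b(a) = log_7(65) = 2.1452

Case 1: c = 0 < log_7(65) = 2.1452
T(n) = O(n^(log_7 65))

For T(n) = 65T(n/7) + O(n^0): log_7(65) = 2.1452. This is Case 1 of the Master Theorem (c < log_b(a), work dominated by leaves), giving O(n^(log_7 65)).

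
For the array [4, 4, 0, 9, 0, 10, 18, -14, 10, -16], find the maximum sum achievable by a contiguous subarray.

Using Kadane's algorithm on [4, 4, 0, 9, 0, 10, 18, -14, 10, -16]:

Scanning through the array:
Position 1 (value 4): max_ending_here = 8, max_so_far = 8
Position 2 (value 0): max_ending_here = 8, max_so_far = 8
Position 3 (value 9): max_ending_here = 17, max_so_far = 17
Position 4 (value 0): max_ending_here = 17, max_so_far = 17
Position 5 (value 10): max_ending_here = 27, max_so_far = 27
Position 6 (value 18): max_ending_here = 45, max_so_far = 45
Position 7 (value -14): max_ending_here = 31, max_so_far = 45
Position 8 (value 10): max_ending_here = 41, max_so_far = 45
Position 9 (value -16): max_ending_here = 25, max_so_far = 45

Maximum subarray: [4, 4, 0, 9, 0, 10, 18]
Maximum sum: 45

The maximum subarray is [4, 4, 0, 9, 0, 10, 18] with sum 45. This subarray runs from index 0 to index 6.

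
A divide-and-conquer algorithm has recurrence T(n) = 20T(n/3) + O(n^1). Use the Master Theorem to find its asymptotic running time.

Master Theorem for T(n) = 20T(n/3) + O(n^1):

a = 20, b = 3, c = 1
log_b(a) = log_3(20) = 2.7268

Case 1: c = 1 < log_3(20) = 2.7268
T(n) = O(n^(log_3 20))

For T(n) = 20T(n/3) + O(n^1): log_3(20) = 2.7268. This is Case 1 of the Master Theorem (c < log_b(a), work dominated by leaves), giving O(n^(log_3 20)).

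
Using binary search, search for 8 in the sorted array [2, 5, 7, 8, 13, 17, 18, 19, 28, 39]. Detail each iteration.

Binary search for 8 in [2, 5, 7, 8, 13, 17, 18, 19, 28, 39]:

lo=0, hi=9, mid=4, arr[mid]=13 -> 13 > 8, search left half
lo=0, hi=3, mid=1, arr[mid]=5 -> 5 < 8, search right half
lo=2, hi=3, mid=2, arr[mid]=7 -> 7 < 8, search right half
lo=3, hi=3, mid=3, arr[mid]=8 -> Found target at index 3!

Binary search finds 8 at index 3 after 4 comparisons. The search repeatedly halves the search space by comparing with the middle element.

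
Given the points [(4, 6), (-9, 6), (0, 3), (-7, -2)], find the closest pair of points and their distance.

Computing all pairwise distances among 4 points:

d((4, 6), (-9, 6)) = 13.0
d((4, 6), (0, 3)) = 5.0 <-- minimum
d((4, 6), (-7, -2)) = 13.6015
d((-9, 6), (0, 3)) = 9.4868
d((-9, 6), (-7, -2)) = 8.2462
d((0, 3), (-7, -2)) = 8.6023

Closest pair: (4, 6) and (0, 3) with distance 5.0

The closest pair is (4, 6) and (0, 3) with Euclidean distance 5.0. For 4 points, brute-force pairwise comparison is shown above. For large n, the divide-and-conquer algorithm (sort by x, recurse on halves, check the dividing strip) achieves O(n log n).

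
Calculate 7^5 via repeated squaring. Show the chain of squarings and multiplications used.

Computing 7^5 by squaring (build up from 7^1; each line after the first costs one multiplication):

7^1 = 7
7^2 = (7^1)^2 = 7^2 = 49
7^4 = (7^2)^2 = 49^2 = 2401
7^5 = 7 * 7^4 = 7 * 2401 = 16807

Result: 16807
Multiplications needed: 3 (3 lines after 7^1)

7^5 = 16807. Using exponentiation by squaring, this requires 3 multiplications. The key idea: if the exponent is even, square the half-power; if odd, multiply by the base once.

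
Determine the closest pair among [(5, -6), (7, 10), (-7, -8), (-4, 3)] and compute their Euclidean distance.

Computing all pairwise distances among 4 points:

d((5, -6), (7, 10)) = 16.1245
d((5, -6), (-7, -8)) = 12.1655
d((5, -6), (-4, 3)) = 12.7279
d((7, 10), (-7, -8)) = 22.8035
d((7, 10), (-4, 3)) = 13.0384
d((-7, -8), (-4, 3)) = 11.4018 <-- minimum

Closest pair: (-7, -8) and (-4, 3) with distance 11.4018

The closest pair is (-7, -8) and (-4, 3) with Euclidean distance 11.4018. For 4 points, brute-force pairwise comparison is shown above. For large n, the divide-and-conquer algorithm (sort by x, recurse on halves, check the dividing strip) achieves O(n log n).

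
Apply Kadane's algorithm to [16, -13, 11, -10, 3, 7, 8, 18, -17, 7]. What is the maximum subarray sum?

Using Kadane's algorithm on [16, -13, 11, -10, 3, 7, 8, 18, -17, 7]:

Scanning through the array:
Position 1 (value -13): max_ending_here = 3, max_so_far = 16
Position 2 (value 11): max_ending_here = 14, max_so_far = 16
Position 3 (value -10): max_ending_here = 4, max_so_far = 16
Position 4 (value 3): max_ending_here = 7, max_so_far = 16
Position 5 (value 7): max_ending_here = 14, max_so_far = 16
Position 6 (value 8): max_ending_here = 22, max_so_far = 22
Position 7 (value 18): max_ending_here = 40, max_so_far = 40
Position 8 (value -17): max_ending_here = 23, max_so_far = 40
Position 9 (value 7): max_ending_here = 30, max_so_far = 40

Maximum subarray: [16, -13, 11, -10, 3, 7, 8, 18]
Maximum sum: 40

The maximum subarray is [16, -13, 11, -10, 3, 7, 8, 18] with sum 40. This subarray runs from index 0 to index 7.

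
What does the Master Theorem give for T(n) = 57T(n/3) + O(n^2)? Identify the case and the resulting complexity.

Master Theorem for T(n) = 57T(n/3) + O(n^2):

a = 57, b = 3, c = 2
log_b(a) = log_3(57) = 3.6801

Case 1: c = 2 < log_3(57) = 3.6801
T(n) = O(n^(log_3 57))

For T(n) = 57T(n/3) + O(n^2): log_3(57) = 3.6801. This is Case 1 of the Master Theorem (c < log_b(a), work dominated by leaves), giving O(n^(log_3 57)).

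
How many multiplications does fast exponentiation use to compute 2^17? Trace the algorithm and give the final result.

Computing 2^17 by squaring (build up from 2^1; each line after the first costs one multiplication):

2^1 = 2
2^2 = (2^1)^2 = 2^2 = 4
2^4 = (2^2)^2 = 4^2 = 16
2^8 = (2^4)^2 = 16^2 = 256
2^16 = (2^8)^2 = 256^2 = 65536
2^17 = 2 * 2^16 = 2 * 65536 = 131072

Result: 131072
Multiplications needed: 5 (5 lines after 2^1)

2^17 = 131072. Using exponentiation by squaring, this requires 5 multiplications. The key idea: if the exponent is even, square the half-power; if odd, multiply by the base once.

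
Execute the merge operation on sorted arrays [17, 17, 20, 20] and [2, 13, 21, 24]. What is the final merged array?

Merging process:

Compare 17 vs 2: take 2 from right. Merged: [2]
Compare 17 vs 13: take 13 from right. Merged: [2, 13]
Compare 17 vs 21: take 17 from left. Merged: [2, 13, 17]
Compare 17 vs 21: take 17 from left. Merged: [2, 13, 17, 17]
Compare 20 vs 21: take 20 from left. Merged: [2, 13, 17, 17, 20]
Compare 20 vs 21: take 20 from left. Merged: [2, 13, 17, 17, 20, 20]
Append remaining from right: [21, 24]. Merged: [2, 13, 17, 17, 20, 20, 21, 24]

Final merged array: [2, 13, 17, 17, 20, 20, 21, 24]
Total comparisons: 6

The merged array is [2, 13, 17, 17, 20, 20, 21, 24], requiring 6 comparisons. The merge step runs in O(n) time where n is the total number of elements.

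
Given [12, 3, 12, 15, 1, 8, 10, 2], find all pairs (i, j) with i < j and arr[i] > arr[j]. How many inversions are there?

Finding inversions in [12, 3, 12, 15, 1, 8, 10, 2]:

(0, 1): arr[0]=12 > arr[1]=3
(0, 4): arr[0]=12 > arr[4]=1
(0, 5): arr[0]=12 > arr[5]=8
(0, 6): arr[0]=12 > arr[6]=10
(0, 7): arr[0]=12 > arr[7]=2
(1, 4): arr[1]=3 > arr[4]=1
(1, 7): arr[1]=3 > arr[7]=2
(2, 4): arr[2]=12 > arr[4]=1
(2, 5): arr[2]=12 > arr[5]=8
(2, 6): arr[2]=12 > arr[6]=10
(2, 7): arr[2]=12 > arr[7]=2
(3, 4): arr[3]=15 > arr[4]=1
(3, 5): arr[3]=15 > arr[5]=8
(3, 6): arr[3]=15 > arr[6]=10
(3, 7): arr[3]=15 > arr[7]=2
(5, 7): arr[5]=8 > arr[7]=2
(6, 7): arr[6]=10 > arr[7]=2

Total inversions: 17

The array has 17 inversion(s): (0,1), (0,4), (0,5), (0,6), (0,7), (1,4), (1,7), (2,4), (2,5), (2,6), (2,7), (3,4), (3,5), (3,6), (3,7), (5,7), (6,7). Each pair (i,j) satisfies i < j and arr[i] > arr[j].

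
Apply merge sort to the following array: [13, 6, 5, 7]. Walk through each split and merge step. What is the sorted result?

Merge sort trace:

Split: [13, 6, 5, 7] -> [13, 6] and [5, 7]
  Split: [13, 6] -> [13] and [6]
  Merge: [13] + [6] -> [6, 13]
  Split: [5, 7] -> [5] and [7]
  Merge: [5] + [7] -> [5, 7]
Merge: [6, 13] + [5, 7] -> [5, 6, 7, 13]

Final sorted array: [5, 6, 7, 13]

The merge sort proceeds by recursively splitting the array and merging sorted halves.
After all merges, the sorted array is [5, 6, 7, 13].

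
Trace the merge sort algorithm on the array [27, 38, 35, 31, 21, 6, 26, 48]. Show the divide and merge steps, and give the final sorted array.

Merge sort trace:

Split: [27, 38, 35, 31, 21, 6, 26, 48] -> [27, 38, 35, 31] and [21, 6, 26, 48]
  Split: [27, 38, 35, 31] -> [27, 38] and [35, 31]
    Split: [27, 38] -> [27] and [38]
    Merge: [27] + [38] -> [27, 38]
    Split: [35, 31] -> [35] and [31]
    Merge: [35] + [31] -> [31, 35]
  Merge: [27, 38] + [31, 35] -> [27, 31, 35, 38]
  Split: [21, 6, 26, 48] -> [21, 6] and [26, 48]
    Split: [21, 6] -> [21] and [6]
    Merge: [21] + [6] -> [6, 21]
    Split: [26, 48] -> [26] and [48]
    Merge: [26] + [48] -> [26, 48]
  Merge: [6, 21] + [26, 48] -> [6, 21, 26, 48]
Merge: [27, 31, 35, 38] + [6, 21, 26, 48] -> [6, 21, 26, 27, 31, 35, 38, 48]

Final sorted array: [6, 21, 26, 27, 31, 35, 38, 48]

The merge sort proceeds by recursively splitting the array and merging sorted halves.
After all merges, the sorted array is [6, 21, 26, 27, 31, 35, 38, 48].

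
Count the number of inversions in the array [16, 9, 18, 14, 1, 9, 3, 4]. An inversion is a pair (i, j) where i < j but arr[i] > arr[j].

Finding inversions in [16, 9, 18, 14, 1, 9, 3, 4]:

(0, 1): arr[0]=16 > arr[1]=9
(0, 3): arr[0]=16 > arr[3]=14
(0, 4): arr[0]=16 > arr[4]=1
(0, 5): arr[0]=16 > arr[5]=9
(0, 6): arr[0]=16 > arr[6]=3
(0, 7): arr[0]=16 > arr[7]=4
(1, 4): arr[1]=9 > arr[4]=1
(1, 6): arr[1]=9 > arr[6]=3
(1, 7): arr[1]=9 > arr[7]=4
(2, 3): arr[2]=18 > arr[3]=14
(2, 4): arr[2]=18 > arr[4]=1
(2, 5): arr[2]=18 > arr[5]=9
(2, 6): arr[2]=18 > arr[6]=3
(2, 7): arr[2]=18 > arr[7]=4
(3, 4): arr[3]=14 > arr[4]=1
(3, 5): arr[3]=14 > arr[5]=9
(3, 6): arr[3]=14 > arr[6]=3
(3, 7): arr[3]=14 > arr[7]=4
(5, 6): arr[5]=9 > arr[6]=3
(5, 7): arr[5]=9 > arr[7]=4

Total inversions: 20

The array has 20 inversion(s): (0,1), (0,3), (0,4), (0,5), (0,6), (0,7), (1,4), (1,6), (1,7), (2,3), (2,4), (2,5), (2,6), (2,7), (3,4), (3,5), (3,6), (3,7), (5,6), (5,7). Each pair (i,j) satisfies i < j and arr[i] > arr[j].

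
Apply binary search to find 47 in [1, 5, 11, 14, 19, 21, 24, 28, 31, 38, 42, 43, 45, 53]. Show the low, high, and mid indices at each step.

Binary search for 47 in [1, 5, 11, 14, 19, 21, 24, 28, 31, 38, 42, 43, 45, 53]:

lo=0, hi=13, mid=6, arr[mid]=24 -> 24 < 47, search right half
lo=7, hi=13, mid=10, arr[mid]=42 -> 42 < 47, search right half
lo=11, hi=13, mid=12, arr[mid]=45 -> 45 < 47, search right half
lo=13, hi=13, mid=13, arr[mid]=53 -> 53 > 47, search left half
lo=13 > hi=12, target 47 not found

Binary search determines that 47 is not in the array after 4 comparisons. The search space was exhausted without finding the target.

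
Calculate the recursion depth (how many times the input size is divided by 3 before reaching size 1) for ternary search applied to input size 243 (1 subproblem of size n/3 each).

For divide and conquer with division factor 3:

Problem sizes at each level:
Level 0: 243
Level 1: 81
Level 2: 27
Level 3: 9
Level 4: 3
Level 5: 1

The root is level 0 and the size-1 base case is level 5 (the tree spans levels 0 through 5, i.e. 6 levels counting the root), so the depth is the number of divisions: log_3(243) = 5

The recursion tree depth is log_3(243) = 5. At each level, the problem size is divided by 3, so it takes 5 divisions to reduce to a base case of size 1. The algorithm makes 1 recursive call at each level.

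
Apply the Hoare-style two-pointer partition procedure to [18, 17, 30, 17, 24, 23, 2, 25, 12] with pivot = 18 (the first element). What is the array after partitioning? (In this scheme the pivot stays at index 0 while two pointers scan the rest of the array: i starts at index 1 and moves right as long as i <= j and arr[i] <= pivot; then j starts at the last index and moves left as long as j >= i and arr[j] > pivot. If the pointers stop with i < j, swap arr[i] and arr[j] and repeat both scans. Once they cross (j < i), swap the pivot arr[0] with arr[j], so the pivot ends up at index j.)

Hoare-style two-pointer partition with pivot = 18:

Initial array: [18, 17, 30, 17, 24, 23, 2, 25, 12]

Pointers start at i = 1, j = 8.
i stops at index 2 (arr[2]=30 > 18), j stops at index 8 (arr[8]=12 <= 18): swap arr[2] and arr[8], array becomes [18, 17, 12, 17, 24, 23, 2, 25, 30]
i stops at index 4 (arr[4]=24 > 18), j stops at index 6 (arr[6]=2 <= 18): swap arr[4] and arr[6], array becomes [18, 17, 12, 17, 2, 23, 24, 25, 30]
i ends at 5, j ends at 4: the pointers have crossed (j < i), so scanning stops.

Swap pivot arr[0] with arr[4] to place pivot at position 4: [2, 17, 12, 17, 18, 23, 24, 25, 30]
Pivot position: 4

After partitioning with pivot 18, the array becomes [2, 17, 12, 17, 18, 23, 24, 25, 30]. The pivot is placed at index 4. All elements to the left of the pivot are <= 18, and all elements to the right are > 18.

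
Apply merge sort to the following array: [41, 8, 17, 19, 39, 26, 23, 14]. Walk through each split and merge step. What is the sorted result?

Merge sort trace:

Split: [41, 8, 17, 19, 39, 26, 23, 14] -> [41, 8, 17, 19] and [39, 26, 23, 14]
  Split: [41, 8, 17, 19] -> [41, 8] and [17, 19]
    Split: [41, 8] -> [41] and [8]
    Merge: [41] + [8] -> [8, 41]
    Split: [17, 19] -> [17] and [19]
    Merge: [17] + [19] -> [17, 19]
  Merge: [8, 41] + [17, 19] -> [8, 17, 19, 41]
  Split: [39, 26, 23, 14] -> [39, 26] and [23, 14]
    Split: [39, 26] -> [39] and [26]
    Merge: [39] + [26] -> [26, 39]
    Split: [23, 14] -> [23] and [14]
    Merge: [23] + [14] -> [14, 23]
  Merge: [26, 39] + [14, 23] -> [14, 23, 26, 39]
Merge: [8, 17, 19, 41] + [14, 23, 26, 39] -> [8, 14, 17, 19, 23, 26, 39, 41]

Final sorted array: [8, 14, 17, 19, 23, 26, 39, 41]

The merge sort proceeds by recursively splitting the array and merging sorted halves.
After all merges, the sorted array is [8, 14, 17, 19, 23, 26, 39, 41].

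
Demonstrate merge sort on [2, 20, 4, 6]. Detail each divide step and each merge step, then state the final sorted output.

Merge sort trace:

Split: [2, 20, 4, 6] -> [2, 20] and [4, 6]
  Split: [2, 20] -> [2] and [20]
  Merge: [2] + [20] -> [2, 20]
  Split: [4, 6] -> [4] and [6]
  Merge: [4] + [6] -> [4, 6]
Merge: [2, 20] + [4, 6] -> [2, 4, 6, 20]

Final sorted array: [2, 4, 6, 20]

The merge sort proceeds by recursively splitting the array and merging sorted halves.
After all merges, the sorted array is [2, 4, 6, 20].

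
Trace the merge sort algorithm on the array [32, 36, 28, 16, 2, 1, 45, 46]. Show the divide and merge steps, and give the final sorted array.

Merge sort trace:

Split: [32, 36, 28, 16, 2, 1, 45, 46] -> [32, 36, 28, 16] and [2, 1, 45, 46]
  Split: [32, 36, 28, 16] -> [32, 36] and [28, 16]
    Split: [32, 36] -> [32] and [36]
    Merge: [32] + [36] -> [32, 36]
    Split: [28, 16] -> [28] and [16]
    Merge: [28] + [16] -> [16, 28]
  Merge: [32, 36] + [16, 28] -> [16, 28, 32, 36]
  Split: [2, 1, 45, 46] -> [2, 1] and [45, 46]
    Split: [2, 1] -> [2] and [1]
    Merge: [2] + [1] -> [1, 2]
    Split: [45, 46] -> [45] and [46]
    Merge: [45] + [46] -> [45, 46]
  Merge: [1, 2] + [45, 46] -> [1, 2, 45, 46]
Merge: [16, 28, 32, 36] + [1, 2, 45, 46] -> [1, 2, 16, 28, 32, 36, 45, 46]

Final sorted array: [1, 2, 16, 28, 32, 36, 45, 46]

The merge sort proceeds by recursively splitting the array and merging sorted halves.
After all merges, the sorted array is [1, 2, 16, 28, 32, 36, 45, 46].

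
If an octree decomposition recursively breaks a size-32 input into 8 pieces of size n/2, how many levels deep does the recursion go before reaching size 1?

For divide and conquer with division factor 2:

Problem sizes at each level:
Level 0: 32
Level 1: 16
Level 2: 8
Level 3: 4
Level 4: 2
Level 5: 1

The root is level 0 and the size-1 base case is level 5 (the tree spans levels 0 through 5, i.e. 6 levels counting the root), so the depth is the number of divisions: log_2(32) = 5

The recursion tree depth is log_2(32) = 5. At each level, the problem size is divided by 2, so it takes 5 divisions to reduce to a base case of size 1. The algorithm makes 8 recursive calls at each level.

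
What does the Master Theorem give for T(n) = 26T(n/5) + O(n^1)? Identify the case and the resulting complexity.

Master Theorem for T(n) = 26T(n/5) + O(n^1):

a = 26, b = 5, c = 1
log_b(a) = log_5(26) = 2.0244

Case 1: c = 1 < log_5(26) = 2.0244
T(n) = O(n^(log_5 26))

For T(n) = 26T(n/5) + O(n^1): log_5(26) = 2.0244. This is Case 1 of the Master Theorem (c < log_b(a), work dominated by leaves), giving O(n^(log_5 26)).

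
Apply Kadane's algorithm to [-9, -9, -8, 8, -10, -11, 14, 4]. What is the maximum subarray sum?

Using Kadane's algorithm on [-9, -9, -8, 8, -10, -11, 14, 4]:

Scanning through the array:
Position 1 (value -9): max_ending_here = -9, max_so_far = -9
Position 2 (value -8): max_ending_here = -8, max_so_far = -8
Position 3 (value 8): max_ending_here = 8, max_so_far = 8
Position 4 (value -10): max_ending_here = -2, max_so_far = 8
Position 5 (value -11): max_ending_here = -11, max_so_far = 8
Position 6 (value 14): max_ending_here = 14, max_so_far = 14
Position 7 (value 4): max_ending_here = 18, max_so_far = 18

Maximum subarray: [14, 4]
Maximum sum: 18

The maximum subarray is [14, 4] with sum 18. This subarray runs from index 6 to index 7.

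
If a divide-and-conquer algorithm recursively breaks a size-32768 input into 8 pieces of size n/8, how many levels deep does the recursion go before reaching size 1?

For divide and conquer with division factor 8:

Problem sizes at each level:
Level 0: 32768
Level 1: 4096
Level 2: 512
Level 3: 64
Level 4: 8
Level 5: 1

The root is level 0 and the size-1 base case is level 5 (the tree spans levels 0 through 5, i.e. 6 levels counting the root), so the depth is the number of divisions: log_8(32768) = 5

The recursion tree depth is log_8(32768) = 5. At each level, the problem size is divided by 8, so it takes 5 divisions to reduce to a base case of size 1. The algorithm makes 8 recursive calls at each level.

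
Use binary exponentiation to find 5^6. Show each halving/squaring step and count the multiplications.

Computing 5^6 by squaring (build up from 5^1; each line after the first costs one multiplication):

5^1 = 5
5^2 = (5^1)^2 = 5^2 = 25
5^3 = 5 * 5^2 = 5 * 25 = 125
5^6 = (5^3)^2 = 125^2 = 15625

Result: 15625
Multiplications needed: 3 (3 lines after 5^1)

5^6 = 15625. Using exponentiation by squaring, this requires 3 multiplications. The key idea: if the exponent is even, square the half-power; if odd, multiply by the base once.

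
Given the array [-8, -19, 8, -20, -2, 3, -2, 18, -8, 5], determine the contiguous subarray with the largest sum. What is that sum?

Using Kadane's algorithm on [-8, -19, 8, -20, -2, 3, -2, 18, -8, 5]:

Scanning through the array:
Position 1 (value -19): max_ending_here = -19, max_so_far = -8
Position 2 (value 8): max_ending_here = 8, max_so_far = 8
Position 3 (value -20): max_ending_here = -12, max_so_far = 8
Position 4 (value -2): max_ending_here = -2, max_so_far = 8
Position 5 (value 3): max_ending_here = 3, max_so_far = 8
Position 6 (value -2): max_ending_here = 1, max_so_far = 8
Position 7 (value 18): max_ending_here = 19, max_so_far = 19
Position 8 (value -8): max_ending_here = 11, max_so_far = 19
Position 9 (value 5): max_ending_here = 16, max_so_far = 19

Maximum subarray: [3, -2, 18]
Maximum sum: 19

The maximum subarray is [3, -2, 18] with sum 19. This subarray runs from index 5 to index 7.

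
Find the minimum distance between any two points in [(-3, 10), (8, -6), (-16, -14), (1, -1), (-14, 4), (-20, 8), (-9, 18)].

Computing all pairwise distances among 7 points:

d((-3, 10), (8, -6)) = 19.4165
d((-3, 10), (-16, -14)) = 27.2947
d((-3, 10), (1, -1)) = 11.7047
d((-3, 10), (-14, 4)) = 12.53
d((-3, 10), (-20, 8)) = 17.1172
d((-3, 10), (-9, 18)) = 10.0
d((8, -6), (-16, -14)) = 25.2982
d((8, -6), (1, -1)) = 8.6023
d((8, -6), (-14, 4)) = 24.1661
d((8, -6), (-20, 8)) = 31.305
d((8, -6), (-9, 18)) = 29.4109
d((-16, -14), (1, -1)) = 21.4009
d((-16, -14), (-14, 4)) = 18.1108
d((-16, -14), (-20, 8)) = 22.3607
d((-16, -14), (-9, 18)) = 32.7567
d((1, -1), (-14, 4)) = 15.8114
d((1, -1), (-20, 8)) = 22.8473
d((1, -1), (-9, 18)) = 21.4709
d((-14, 4), (-20, 8)) = 7.2111 <-- minimum
d((-14, 4), (-9, 18)) = 14.8661
d((-20, 8), (-9, 18)) = 14.8661

Closest pair: (-14, 4) and (-20, 8) with distance 7.2111

The closest pair is (-14, 4) and (-20, 8) with Euclidean distance 7.2111. For 7 points, brute-force pairwise comparison is shown above. For large n, the divide-and-conquer algorithm (sort by x, recurse on halves, check the dividing strip) achieves O(n log n).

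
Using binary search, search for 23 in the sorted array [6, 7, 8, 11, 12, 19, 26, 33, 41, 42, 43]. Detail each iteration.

Binary search for 23 in [6, 7, 8, 11, 12, 19, 26, 33, 41, 42, 43]:

lo=0, hi=10, mid=5, arr[mid]=19 -> 19 < 23, search right half
lo=6, hi=10, mid=8, arr[mid]=41 -> 41 > 23, search left half
lo=6, hi=7, mid=6, arr[mid]=26 -> 26 > 23, search left half
lo=6 > hi=5, target 23 not found

Binary search determines that 23 is not in the array after 3 comparisons. The search space was exhausted without finding the target.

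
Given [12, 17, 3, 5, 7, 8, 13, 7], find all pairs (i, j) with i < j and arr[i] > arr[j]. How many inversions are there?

Finding inversions in [12, 17, 3, 5, 7, 8, 13, 7]:

(0, 2): arr[0]=12 > arr[2]=3
(0, 3): arr[0]=12 > arr[3]=5
(0, 4): arr[0]=12 > arr[4]=7
(0, 5): arr[0]=12 > arr[5]=8
(0, 7): arr[0]=12 > arr[7]=7
(1, 2): arr[1]=17 > arr[2]=3
(1, 3): arr[1]=17 > arr[3]=5
(1, 4): arr[1]=17 > arr[4]=7
(1, 5): arr[1]=17 > arr[5]=8
(1, 6): arr[1]=17 > arr[6]=13
(1, 7): arr[1]=17 > arr[7]=7
(5, 7): arr[5]=8 > arr[7]=7
(6, 7): arr[6]=13 > arr[7]=7

Total inversions: 13

The array has 13 inversion(s): (0,2), (0,3), (0,4), (0,5), (0,7), (1,2), (1,3), (1,4), (1,5), (1,6), (1,7), (5,7), (6,7). Each pair (i,j) satisfies i < j and arr[i] > arr[j].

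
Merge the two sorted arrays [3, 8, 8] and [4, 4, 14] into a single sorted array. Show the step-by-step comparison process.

Merging process:

Compare 3 vs 4: take 3 from left. Merged: [3]
Compare 8 vs 4: take 4 from right. Merged: [3, 4]
Compare 8 vs 4: take 4 from right. Merged: [3, 4, 4]
Compare 8 vs 14: take 8 from left. Merged: [3, 4, 4, 8]
Compare 8 vs 14: take 8 from left. Merged: [3, 4, 4, 8, 8]
Append remaining from right: [14]. Merged: [3, 4, 4, 8, 8, 14]

Final merged array: [3, 4, 4, 8, 8, 14]
Total comparisons: 5

The merged array is [3, 4, 4, 8, 8, 14], requiring 5 comparisons. The merge step runs in O(n) time where n is the total number of elements.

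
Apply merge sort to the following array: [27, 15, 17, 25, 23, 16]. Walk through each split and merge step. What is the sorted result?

Merge sort trace:

Split: [27, 15, 17, 25, 23, 16] -> [27, 15, 17] and [25, 23, 16]
  Split: [27, 15, 17] -> [27] and [15, 17]
    Split: [15, 17] -> [15] and [17]
    Merge: [15] + [17] -> [15, 17]
  Merge: [27] + [15, 17] -> [15, 17, 27]
  Split: [25, 23, 16] -> [25] and [23, 16]
    Split: [23, 16] -> [23] and [16]
    Merge: [23] + [16] -> [16, 23]
  Merge: [25] + [16, 23] -> [16, 23, 25]
Merge: [15, 17, 27] + [16, 23, 25] -> [15, 16, 17, 23, 25, 27]

Final sorted array: [15, 16, 17, 23, 25, 27]

The merge sort proceeds by recursively splitting the array and merging sorted halves.
After all merges, the sorted array is [15, 16, 17, 23, 25, 27].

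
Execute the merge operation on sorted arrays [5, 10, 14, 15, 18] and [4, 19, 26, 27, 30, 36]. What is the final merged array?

Merging process:

Compare 5 vs 4: take 4 from right. Merged: [4]
Compare 5 vs 19: take 5 from left. Merged: [4, 5]
Compare 10 vs 19: take 10 from left. Merged: [4, 5, 10]
Compare 14 vs 19: take 14 from left. Merged: [4, 5, 10, 14]
Compare 15 vs 19: take 15 from left. Merged: [4, 5, 10, 14, 15]
Compare 18 vs 19: take 18 from left. Merged: [4, 5, 10, 14, 15, 18]
Append remaining from right: [19, 26, 27, 30, 36]. Merged: [4, 5, 10, 14, 15, 18, 19, 26, 27, 30, 36]

Final merged array: [4, 5, 10, 14, 15, 18, 19, 26, 27, 30, 36]
Total comparisons: 6

The merged array is [4, 5, 10, 14, 15, 18, 19, 26, 27, 30, 36], requiring 6 comparisons. The merge step runs in O(n) time where n is the total number of elements.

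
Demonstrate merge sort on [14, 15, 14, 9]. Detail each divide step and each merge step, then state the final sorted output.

Merge sort trace:

Split: [14, 15, 14, 9] -> [14, 15] and [14, 9]
  Split: [14, 15] -> [14] and [15]
  Merge: [14] + [15] -> [14, 15]
  Split: [14, 9] -> [14] and [9]
  Merge: [14] + [9] -> [9, 14]
Merge: [14, 15] + [9, 14] -> [9, 14, 14, 15]

Final sorted array: [9, 14, 14, 15]

The merge sort proceeds by recursively splitting the array and merging sorted halves.
After all merges, the sorted array is [9, 14, 14, 15].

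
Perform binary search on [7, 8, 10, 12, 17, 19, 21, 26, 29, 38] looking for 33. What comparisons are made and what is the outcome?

Binary search for 33 in [7, 8, 10, 12, 17, 19, 21, 26, 29, 38]:

lo=0, hi=9, mid=4, arr[mid]=17 -> 17 < 33, search right half
lo=5, hi=9, mid=7, arr[mid]=26 -> 26 < 33, search right half
lo=8, hi=9, mid=8, arr[mid]=29 -> 29 < 33, search right half
lo=9, hi=9, mid=9, arr[mid]=38 -> 38 > 33, search left half
lo=9 > hi=8, target 33 not found

Binary search determines that 33 is not in the array after 4 comparisons. The search space was exhausted without finding the target.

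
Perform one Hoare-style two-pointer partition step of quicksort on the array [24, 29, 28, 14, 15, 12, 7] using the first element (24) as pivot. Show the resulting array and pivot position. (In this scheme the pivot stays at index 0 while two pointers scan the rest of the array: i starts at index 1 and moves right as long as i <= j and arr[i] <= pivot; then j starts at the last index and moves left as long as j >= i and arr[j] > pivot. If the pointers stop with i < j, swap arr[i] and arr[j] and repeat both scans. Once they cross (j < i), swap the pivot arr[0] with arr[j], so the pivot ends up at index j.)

Hoare-style two-pointer partition with pivot = 24:

Initial array: [24, 29, 28, 14, 15, 12, 7]

Pointers start at i = 1, j = 6.
i stops at index 1 (arr[1]=29 > 24), j stops at index 6 (arr[6]=7 <= 24): swap arr[1] and arr[6], array becomes [24, 7, 28, 14, 15, 12, 29]
i stops at index 2 (arr[2]=28 > 24), j stops at index 5 (arr[5]=12 <= 24): swap arr[2] and arr[5], array becomes [24, 7, 12, 14, 15, 28, 29]
i ends at 5, j ends at 4: the pointers have crossed (j < i), so scanning stops.

Swap pivot arr[0] with arr[4] to place pivot at position 4: [15, 7, 12, 14, 24, 28, 29]
Pivot position: 4

After partitioning with pivot 24, the array becomes [15, 7, 12, 14, 24, 28, 29]. The pivot is placed at index 4. All elements to the left of the pivot are <= 24, and all elements to the right are > 24.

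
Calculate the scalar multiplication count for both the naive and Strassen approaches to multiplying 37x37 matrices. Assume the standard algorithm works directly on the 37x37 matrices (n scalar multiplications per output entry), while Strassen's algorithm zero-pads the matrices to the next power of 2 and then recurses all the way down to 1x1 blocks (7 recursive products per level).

Matrix multiplication for 37x37 matrices:

Strassen's algorithm requires power-of-2 dimensions. Pad 37x37 to 64x64 (next power of 2).

Standard algorithm: 37^3 = 50653 multiplications
Strassen's algorithm: 7^(log2(64)) = 7^6 = 117649 multiplications
Difference: 50653 - 117649 = -66996 (Strassen uses MORE here due to padding overhead — for small or just-over-power-of-2 n, padding can outweigh the per-level savings)

Standard: 50653 multiplications (37^3). Strassen: 117649 multiplications (7^6, after padding to 64x64). Strassen reduces 8 recursive multiplications to 7 at each level.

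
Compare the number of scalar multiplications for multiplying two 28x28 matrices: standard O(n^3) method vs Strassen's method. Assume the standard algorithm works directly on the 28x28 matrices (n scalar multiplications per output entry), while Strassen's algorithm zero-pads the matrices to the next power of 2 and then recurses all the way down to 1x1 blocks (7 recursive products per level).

Matrix multiplication for 28x28 matrices:

Strassen's algorithm requires power-of-2 dimensions. Pad 28x28 to 32x32 (next power of 2).

Standard algorithm: 28^3 = 21952 multiplications
Strassen's algorithm: 7^(log2(32)) = 7^5 = 16807 multiplications
Savings: 21952 - 16807 = 5145 multiplications

Standard: 21952 multiplications (28^3). Strassen: 16807 multiplications (7^5, after padding to 32x32). Strassen reduces 8 recursive multiplications to 7 at each level.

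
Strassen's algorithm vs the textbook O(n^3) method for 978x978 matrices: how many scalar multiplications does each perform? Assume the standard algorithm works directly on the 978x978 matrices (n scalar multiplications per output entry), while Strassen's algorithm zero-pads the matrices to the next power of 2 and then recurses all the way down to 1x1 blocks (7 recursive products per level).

Matrix multiplication for 978x978 matrices:

Strassen's algorithm requires power-of-2 dimensions. Pad 978x978 to 1024x1024 (next power of 2).

Standard algorithm: 978^3 = 935441352 multiplications
Strassen's algorithm: 7^(log2(1024)) = 7^10 = 282475249 multiplications
Savings: 935441352 - 282475249 = 652966103 multiplications

Standard: 935441352 multiplications (978^3). Strassen: 282475249 multiplications (7^10, after padding to 1024x1024). Strassen reduces 8 recursive multiplications to 7 at each level.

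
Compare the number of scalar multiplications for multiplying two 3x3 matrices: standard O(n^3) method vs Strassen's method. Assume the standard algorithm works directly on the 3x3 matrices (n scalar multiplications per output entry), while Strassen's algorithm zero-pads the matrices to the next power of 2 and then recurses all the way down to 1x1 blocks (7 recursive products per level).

Matrix multiplication for 3x3 matrices:

Strassen's algorithm requires power-of-2 dimensions. Pad 3x3 to 4x4 (next power of 2).

Standard algorithm: 3^3 = 27 multiplications
Strassen's algorithm: 7^(log2(4)) = 7^2 = 49 multiplications
Difference: 27 - 49 = -22 (Strassen uses MORE here due to padding overhead — for small or just-over-power-of-2 n, padding can outweigh the per-level savings)

Standard: 27 multiplications (3^3). Strassen: 49 multiplications (7^2, after padding to 4x4). Strassen reduces 8 recursive multiplications to 7 at each level.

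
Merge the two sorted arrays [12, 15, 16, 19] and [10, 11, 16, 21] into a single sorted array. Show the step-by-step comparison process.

Merging process:

Compare 12 vs 10: take 10 from right. Merged: [10]
Compare 12 vs 11: take 11 from right. Merged: [10, 11]
Compare 12 vs 16: take 12 from left. Merged: [10, 11, 12]
Compare 15 vs 16: take 15 from left. Merged: [10, 11, 12, 15]
Compare 16 vs 16: take 16 from left. Merged: [10, 11, 12, 15, 16]
Compare 19 vs 16: take 16 from right. Merged: [10, 11, 12, 15, 16, 16]
Compare 19 vs 21: take 19 from left. Merged: [10, 11, 12, 15, 16, 16, 19]
Append remaining from right: [21]. Merged: [10, 11, 12, 15, 16, 16, 19, 21]

Final merged array: [10, 11, 12, 15, 16, 16, 19, 21]
Total comparisons: 7

The merged array is [10, 11, 12, 15, 16, 16, 19, 21], requiring 7 comparisons. The merge step runs in O(n) time where n is the total number of elements.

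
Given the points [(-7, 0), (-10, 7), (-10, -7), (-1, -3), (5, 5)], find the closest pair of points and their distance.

Computing all pairwise distances among 5 points:

d((-7, 0), (-10, 7)) = 7.6158
d((-7, 0), (-10, -7)) = 7.6158
d((-7, 0), (-1, -3)) = 6.7082 <-- minimum
d((-7, 0), (5, 5)) = 13.0
d((-10, 7), (-10, -7)) = 14.0
d((-10, 7), (-1, -3)) = 13.4536
d((-10, 7), (5, 5)) = 15.1327
d((-10, -7), (-1, -3)) = 9.8489
d((-10, -7), (5, 5)) = 19.2094
d((-1, -3), (5, 5)) = 10.0

Closest pair: (-7, 0) and (-1, -3) with distance 6.7082

The closest pair is (-7, 0) and (-1, -3) with Euclidean distance 6.7082. For 5 points, brute-force pairwise comparison is shown above. For large n, the divide-and-conquer algorithm (sort by x, recurse on halves, check the dividing strip) achieves O(n log n).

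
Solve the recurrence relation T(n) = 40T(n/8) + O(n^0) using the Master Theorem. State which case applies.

Master Theorem for T(n) = 40T(n/8) + O(n^0):

a = 40, b = 8, c = 0
log_b(a) = log_8(40) = 1.7740

Case 1: c = 0 < log_8(40) = 1.7740
T(n) = O(n^(log_8 40))

For T(n) = 40T(n/8) + O(n^0): log_8(40) = 1.7740. This is Case 1 of the Master Theorem (c < log_b(a), work dominated by leaves), giving O(n^(log_8 40)).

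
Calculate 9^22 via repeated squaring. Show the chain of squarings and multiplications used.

Computing 9^22 by squaring (build up from 9^1; each line after the first costs one multiplication):

9^1 = 9
9^2 = (9^1)^2 = 9^2 = 81
9^4 = (9^2)^2 = 81^2 = 6561
9^5 = 9 * 9^4 = 9 * 6561 = 59049
9^10 = (9^5)^2 = 59049^2 = 3486784401
9^11 = 9 * 9^10 = 9 * 3486784401 = 31381059609
9^22 = (9^11)^2 = 31381059609^2 = 984770902183611232881

Result: 984770902183611232881
Multiplications needed: 6 (6 lines after 9^1)

9^22 = 984770902183611232881. Using exponentiation by squaring, this requires 6 multiplications. The key idea: if the exponent is even, square the half-power; if odd, multiply by the base once.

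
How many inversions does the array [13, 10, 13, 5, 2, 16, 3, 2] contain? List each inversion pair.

Finding inversions in [13, 10, 13, 5, 2, 16, 3, 2]:

(0, 1): arr[0]=13 > arr[1]=10
(0, 3): arr[0]=13 > arr[3]=5
(0, 4): arr[0]=13 > arr[4]=2
(0, 6): arr[0]=13 > arr[6]=3
(0, 7): arr[0]=13 > arr[7]=2
(1, 3): arr[1]=10 > arr[3]=5
(1, 4): arr[1]=10 > arr[4]=2
(1, 6): arr[1]=10 > arr[6]=3
(1, 7): arr[1]=10 > arr[7]=2
(2, 3): arr[2]=13 > arr[3]=5
(2, 4): arr[2]=13 > arr[4]=2
(2, 6): arr[2]=13 > arr[6]=3
(2, 7): arr[2]=13 > arr[7]=2
(3, 4): arr[3]=5 > arr[4]=2
(3, 6): arr[3]=5 > arr[6]=3
(3, 7): arr[3]=5 > arr[7]=2
(5, 6): arr[5]=16 > arr[6]=3
(5, 7): arr[5]=16 > arr[7]=2
(6, 7): arr[6]=3 > arr[7]=2

Total inversions: 19

The array has 19 inversion(s): (0,1), (0,3), (0,4), (0,6), (0,7), (1,3), (1,4), (1,6), (1,7), (2,3), (2,4), (2,6), (2,7), (3,4), (3,6), (3,7), (5,6), (5,7), (6,7). Each pair (i,j) satisfies i < j and arr[i] > arr[j].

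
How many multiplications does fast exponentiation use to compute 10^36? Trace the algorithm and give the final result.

Computing 10^36 by squaring (build up from 10^1; each line after the first costs one multiplication):

10^1 = 10
10^2 = (10^1)^2 = 10^2 = 100
10^4 = (10^2)^2 = 100^2 = 10000
10^8 = (10^4)^2 = 10000^2 = 100000000
10^9 = 10 * 10^8 = 10 * 100000000 = 1000000000
10^18 = (10^9)^2 = 1000000000^2 = 1000000000000000000
10^36 = (10^18)^2 = 1000000000000000000^2 = 1000000000000000000000000000000000000

Result: 1000000000000000000000000000000000000
Multiplications needed: 6 (6 lines after 10^1)

10^36 = 1000000000000000000000000000000000000. Using exponentiation by squaring, this requires 6 multiplications. The key idea: if the exponent is even, square the half-power; if odd, multiply by the base once.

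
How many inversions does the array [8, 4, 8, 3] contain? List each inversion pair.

Finding inversions in [8, 4, 8, 3]:

(0, 1): arr[0]=8 > arr[1]=4
(0, 3): arr[0]=8 > arr[3]=3
(1, 3): arr[1]=4 > arr[3]=3
(2, 3): arr[2]=8 > arr[3]=3

Total inversions: 4

The array has 4 inversion(s): (0,1), (0,3), (1,3), (2,3). Each pair (i,j) satisfies i < j and arr[i] > arr[j].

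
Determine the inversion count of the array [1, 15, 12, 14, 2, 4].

Finding inversions in [1, 15, 12, 14, 2, 4]:

(1, 2): arr[1]=15 > arr[2]=12
(1, 3): arr[1]=15 > arr[3]=14
(1, 4): arr[1]=15 > arr[4]=2
(1, 5): arr[1]=15 > arr[5]=4
(2, 4): arr[2]=12 > arr[4]=2
(2, 5): arr[2]=12 > arr[5]=4
(3, 4): arr[3]=14 > arr[4]=2
(3, 5): arr[3]=14 > arr[5]=4

Total inversions: 8

The array has 8 inversion(s): (1,2), (1,3), (1,4), (1,5), (2,4), (2,5), (3,4), (3,5). Each pair (i,j) satisfies i < j and arr[i] > arr[j].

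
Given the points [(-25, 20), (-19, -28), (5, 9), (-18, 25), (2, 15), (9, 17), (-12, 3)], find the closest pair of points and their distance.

Computing all pairwise distances among 7 points:

d((-25, 20), (-19, -28)) = 48.3735
d((-25, 20), (5, 9)) = 31.9531
d((-25, 20), (-18, 25)) = 8.6023
d((-25, 20), (2, 15)) = 27.4591
d((-25, 20), (9, 17)) = 34.1321
d((-25, 20), (-12, 3)) = 21.4009
d((-19, -28), (5, 9)) = 44.1022
d((-19, -28), (-18, 25)) = 53.0094
d((-19, -28), (2, 15)) = 47.8539
d((-19, -28), (9, 17)) = 53.0
d((-19, -28), (-12, 3)) = 31.7805
d((5, 9), (-18, 25)) = 28.0179
d((5, 9), (2, 15)) = 6.7082 <-- minimum
d((5, 9), (9, 17)) = 8.9443
d((5, 9), (-12, 3)) = 18.0278
d((-18, 25), (2, 15)) = 22.3607
d((-18, 25), (9, 17)) = 28.1603
d((-18, 25), (-12, 3)) = 22.8035
d((2, 15), (9, 17)) = 7.2801
d((2, 15), (-12, 3)) = 18.4391
d((9, 17), (-12, 3)) = 25.2389

Closest pair: (5, 9) and (2, 15) with distance 6.7082

The closest pair is (5, 9) and (2, 15) with Euclidean distance 6.7082. For 7 points, brute-force pairwise comparison is shown above. For large n, the divide-and-conquer algorithm (sort by x, recurse on halves, check the dividing strip) achieves O(n log n).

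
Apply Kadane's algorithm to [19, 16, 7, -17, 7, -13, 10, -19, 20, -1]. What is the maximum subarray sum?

Using Kadane's algorithm on [19, 16, 7, -17, 7, -13, 10, -19, 20, -1]:

Scanning through the array:
Position 1 (value 16): max_ending_here = 35, max_so_far = 35
Position 2 (value 7): max_ending_here = 42, max_so_far = 42
Position 3 (value -17): max_ending_here = 25, max_so_far = 42
Position 4 (value 7): max_ending_here = 32, max_so_far = 42
Position 5 (value -13): max_ending_here = 19, max_so_far = 42
Position 6 (value 10): max_ending_here = 29, max_so_far = 42
Position 7 (value -19): max_ending_here = 10, max_so_far = 42
Position 8 (value 20): max_ending_here = 30, max_so_far = 42
Position 9 (value -1): max_ending_here = 29, max_so_far = 42

Maximum subarray: [19, 16, 7]
Maximum sum: 42

The maximum subarray is [19, 16, 7] with sum 42. This subarray runs from index 0 to index 2.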